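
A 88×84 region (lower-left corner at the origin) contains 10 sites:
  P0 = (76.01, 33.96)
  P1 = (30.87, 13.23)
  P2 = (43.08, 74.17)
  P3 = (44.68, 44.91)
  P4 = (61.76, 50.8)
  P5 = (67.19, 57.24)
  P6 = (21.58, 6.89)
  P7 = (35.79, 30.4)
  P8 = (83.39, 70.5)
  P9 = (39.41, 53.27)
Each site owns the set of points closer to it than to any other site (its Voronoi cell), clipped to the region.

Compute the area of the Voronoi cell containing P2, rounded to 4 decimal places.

Area of P2's cell: 1085.4043

1. box [0,88]×[0,84]: [(0, 0) (88, 0) (88, 84) (0, 84)]
2. ⊥bis P2·P0 via (59.545,54.065): [(0, 5.3006) (88, 77.3682) (88, 84) (0, 84)]  |A|=3754.5715
3. ⊥bis P2·P1 via (36.975,43.7): [(0, 51.1083) (44.9399, 42.1041) (88, 77.3682) (88, 84) (0, 84)]  |A|=2725.2736
4. ⊥bis P2·P3 via (43.88,59.54): [(0, 57.1405) (67.8295, 60.8496) (88, 77.3682) (88, 84) (0, 84)]  |A|=1996.4319
5. ⊥bis P2·P4 via (52.42,62.485): [(0, 57.1405) (49.0922, 59.825) (79.3368, 84) (0, 84)]  |A|=1618.2773
6. ⊥bis P2·P5 via (55.135,65.705): [(0, 57.1405) (49.0922, 59.825) (53.4546, 63.312) (67.9817, 84) (0, 84)]  |A|=1500.8205
7. ⊥bis P2·P6 via (32.33,40.53): [(0, 57.1405) (49.0922, 59.825) (53.4546, 63.312) (67.9817, 84) (0, 84)]  |A|=1500.8205
8. ⊥bis P2·P7 via (39.435,52.285): [(0, 58.853) (7.7404, 57.5638) (49.0922, 59.825) (53.4546, 63.312) (67.9817, 84) (0, 84)]  |A|=1494.193
9. ⊥bis P2·P8 via (63.235,72.335): [(0, 58.853) (7.7404, 57.5638) (49.0922, 59.825) (53.4546, 63.312) (63.7481, 77.9709) (64.297, 84) (0, 84)]  |A|=1483.0854
10. ⊥bis P2·P9 via (41.245,63.72): [(0, 70.9625) (51.674, 61.8887) (53.4546, 63.312) (63.7481, 77.9709) (64.297, 84) (0, 84)]  |A|=1085.4043
11. canonical 6-gon: [(0, 70.9625) (51.674, 61.8887) (53.4546, 63.312) (63.7481, 77.9709) (64.297, 84) (0, 84)]
12. shoelace: 1085.4043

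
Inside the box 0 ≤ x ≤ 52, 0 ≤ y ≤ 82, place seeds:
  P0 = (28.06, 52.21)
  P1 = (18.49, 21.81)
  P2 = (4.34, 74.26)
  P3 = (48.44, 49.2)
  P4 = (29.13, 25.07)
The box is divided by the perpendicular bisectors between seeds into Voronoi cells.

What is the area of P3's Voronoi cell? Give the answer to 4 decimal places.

Area of P3's cell: 625.7374

1. box [0,52]×[0,82]: [(0, 0) (52, 0) (52, 82) (0, 82)]
2. ⊥bis P3·P0 via (38.25,50.705): [(30.7612, 0) (52, 0) (52, 82) (42.8721, 82)]  |A|=1245.0362
3. ⊥bis P3·P1 via (33.465,35.505): [(35.6519, 33.1137) (52, 15.2376) (52, 82) (42.8721, 82)]  |A|=768.8347
4. ⊥bis P3·P2 via (26.39,61.73): [(35.6519, 33.1137) (52, 15.2376) (52, 82) (42.8721, 82)]  |A|=768.8347
5. ⊥bis P3·P4 via (38.785,37.135): [(36.5142, 38.9522) (52, 26.5597) (52, 82) (42.8721, 82)]  |A|=625.7374
6. canonical 4-gon: [(36.5142, 38.9522) (52, 26.5597) (52, 82) (42.8721, 82)]
7. shoelace: 625.7374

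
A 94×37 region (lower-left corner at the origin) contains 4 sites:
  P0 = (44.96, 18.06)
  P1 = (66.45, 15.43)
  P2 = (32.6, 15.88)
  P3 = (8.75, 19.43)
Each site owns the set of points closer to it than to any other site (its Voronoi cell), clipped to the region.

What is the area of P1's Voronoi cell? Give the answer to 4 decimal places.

1. box [0,94]×[0,37]: [(0, 0) (94, 0) (94, 37) (0, 37)]
2. ⊥bis P1·P0 via (55.705,16.745): [(53.6557, 0) (94, 0) (94, 37) (58.1839, 37)]  |A|=1408.9681
3. ⊥bis P1·P2 via (49.525,15.655): [(53.6557, 0) (94, 0) (94, 37) (58.1839, 37)]  |A|=1408.9681
4. ⊥bis P1·P3 via (37.6,17.43): [(53.6557, 0) (94, 0) (94, 37) (58.1839, 37)]  |A|=1408.9681
5. canonical 4-gon: [(53.6557, 0) (94, 0) (94, 37) (58.1839, 37)]
6. shoelace: 1408.9681

Area of P1's cell: 1408.9681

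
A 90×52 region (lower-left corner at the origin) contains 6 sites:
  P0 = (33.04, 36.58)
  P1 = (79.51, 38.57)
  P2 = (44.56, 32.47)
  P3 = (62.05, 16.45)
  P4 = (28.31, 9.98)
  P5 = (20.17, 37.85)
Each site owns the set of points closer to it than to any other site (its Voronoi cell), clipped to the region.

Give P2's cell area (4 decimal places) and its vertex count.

Area of P2's cell: 634.3877 (5 vertices)

1. box [0,90]×[0,52]: [(0, 0) (90, 0) (90, 52) (0, 52)]
2. ⊥bis P2·P0 via (38.8,34.525): [(26.4825, 0) (90, 0) (90, 52) (45.0346, 52)]  |A|=2820.5565
3. ⊥bis P2·P1 via (62.035,35.52): [(26.4825, 0) (68.2345, 0) (59.1587, 52) (45.0346, 52)]  |A|=1452.7783
4. ⊥bis P2·P3 via (53.305,24.46): [(26.4825, 0) (30.9008, 0) (62.2591, 34.2358) (59.1587, 52) (45.0346, 52)]  |A|=813.7047
5. ⊥bis P2·P4 via (36.435,21.225): [(34.5427, 22.5922) (44.8035, 15.1784) (62.2591, 34.2358) (59.1587, 52) (45.0346, 52)]  |A|=634.3877
6. ⊥bis P2·P5 via (32.365,35.16): [(34.5427, 22.5922) (44.8035, 15.1784) (62.2591, 34.2358) (59.1587, 52) (45.0346, 52)]  |A|=634.3877
7. canonical 5-gon: [(34.5427, 22.5922) (44.8035, 15.1784) (62.2591, 34.2358) (59.1587, 52) (45.0346, 52)]
8. shoelace: 634.3877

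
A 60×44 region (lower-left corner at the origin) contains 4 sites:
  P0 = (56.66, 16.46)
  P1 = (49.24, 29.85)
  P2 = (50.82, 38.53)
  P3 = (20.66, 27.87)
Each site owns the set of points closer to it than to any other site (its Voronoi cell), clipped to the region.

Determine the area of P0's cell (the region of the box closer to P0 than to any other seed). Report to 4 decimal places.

1. box [0,60]×[0,44]: [(0, 0) (60, 0) (60, 44) (0, 44)]
2. ⊥bis P0·P1 via (52.95,23.155): [(11.1649, 0) (60, 0) (60, 27.0617)]  |A|=660.781
3. ⊥bis P0·P2 via (53.74,27.495): [(11.1649, 0) (60, 0) (60, 27.0617)]  |A|=660.781
4. ⊥bis P0·P3 via (38.66,22.165): [(35.9961, 13.7601) (31.6349, 0) (60, 0) (60, 27.0617)]  |A|=519.9463
5. canonical 4-gon: [(35.9961, 13.7601) (31.6349, 0) (60, 0) (60, 27.0617)]
6. shoelace: 519.9463

Area of P0's cell: 519.9463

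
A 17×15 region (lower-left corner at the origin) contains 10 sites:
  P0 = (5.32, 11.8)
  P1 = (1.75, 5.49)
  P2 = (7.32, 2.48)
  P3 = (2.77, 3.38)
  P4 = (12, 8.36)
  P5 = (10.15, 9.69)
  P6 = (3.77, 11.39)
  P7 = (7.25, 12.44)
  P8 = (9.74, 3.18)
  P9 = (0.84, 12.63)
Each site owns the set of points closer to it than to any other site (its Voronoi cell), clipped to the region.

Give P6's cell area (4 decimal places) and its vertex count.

1. box [0,17]×[0,15]: [(0, 0) (17, 0) (17, 15) (0, 15)]
2. ⊥bis P6·P0 via (4.545,11.595): [(0, 0) (7.6121, 0) (3.6443, 15) (0, 15)]  |A|=84.4229
3. ⊥bis P6·P1 via (2.76,8.44): [(0, 9.3849) (5.6404, 7.4538) (3.6443, 15) (0, 15)]  |A|=29.5859
4. ⊥bis P6·P2 via (5.545,6.935): [(0, 9.3849) (5.6404, 7.4538) (3.6443, 15) (0, 15)]  |A|=29.5859
5. ⊥bis P6·P3 via (3.27,7.385): [(0, 9.3849) (5.6404, 7.4538) (3.6443, 15) (0, 15)]  |A|=29.5859
6. ⊥bis P6·P4 via (7.885,9.875): [(0, 9.3849) (5.6404, 7.4538) (3.6443, 15) (0, 15)]  |A|=29.5859
7. ⊥bis P6·P5 via (6.96,10.54): [(0, 9.3849) (5.6404, 7.4538) (3.6443, 15) (0, 15)]  |A|=29.5859
8. ⊥bis P6·P7 via (5.51,11.915): [(0, 9.3849) (5.6404, 7.4538) (3.6443, 15) (0, 15)]  |A|=29.5859
9. ⊥bis P6·P8 via (6.755,7.285): [(0, 9.3849) (5.6404, 7.4538) (3.6443, 15) (0, 15)]  |A|=29.5859
10. ⊥bis P6·P9 via (2.305,12.01): [(1.0429, 9.0279) (5.6404, 7.4538) (3.6443, 15) (3.5704, 15)]  |A|=15.9964
11. canonical 4-gon: [(1.0429, 9.0279) (5.6404, 7.4538) (3.6443, 15) (3.5704, 15)]
12. shoelace: 15.9964

Area of P6's cell: 15.9964 (4 vertices)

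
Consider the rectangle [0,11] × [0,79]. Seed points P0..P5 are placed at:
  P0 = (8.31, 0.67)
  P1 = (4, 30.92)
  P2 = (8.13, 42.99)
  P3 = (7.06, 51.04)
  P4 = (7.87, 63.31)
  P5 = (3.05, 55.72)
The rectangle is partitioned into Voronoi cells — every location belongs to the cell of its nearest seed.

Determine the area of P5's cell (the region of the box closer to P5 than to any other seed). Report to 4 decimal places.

Area of P5's cell: 65.0678

1. box [0,11]×[0,79]: [(0, 0) (11, 0) (11, 79) (0, 79)]
2. ⊥bis P5·P0 via (5.68,28.195): [(0, 27.6523) (11, 28.7033) (11, 79) (0, 79)]  |A|=559.0442
3. ⊥bis P5·P1 via (3.525,43.32): [(0, 43.185) (11, 43.6063) (11, 79) (0, 79)]  |A|=391.6478
4. ⊥bis P5·P2 via (5.59,49.355): [(0, 47.1243) (11, 51.5139) (11, 79) (0, 79)]  |A|=326.4901
5. ⊥bis P5·P3 via (5.055,53.38): [(0, 49.0487) (11, 58.4739) (11, 79) (0, 79)]  |A|=277.6258
6. ⊥bis P5·P4 via (5.46,59.515): [(0, 62.9824) (0, 49.0487) (9.3396, 57.0512)]  |A|=65.0678
7. canonical 3-gon: [(0, 62.9824) (0, 49.0487) (9.3396, 57.0512)]
8. shoelace: 65.0678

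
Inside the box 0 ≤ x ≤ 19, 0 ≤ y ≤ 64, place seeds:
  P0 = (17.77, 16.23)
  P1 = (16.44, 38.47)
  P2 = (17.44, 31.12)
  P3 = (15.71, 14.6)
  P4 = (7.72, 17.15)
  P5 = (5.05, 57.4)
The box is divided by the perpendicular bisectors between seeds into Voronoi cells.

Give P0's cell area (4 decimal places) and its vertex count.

1. box [0,19]×[0,64]: [(0, 0) (19, 0) (19, 64) (0, 64)]
2. ⊥bis P0·P1 via (17.105,27.35): [(0, 26.3271) (0, 0) (19, 0) (19, 27.4633)]  |A|=511.0089
3. ⊥bis P0·P2 via (17.605,23.675): [(0, 23.2848) (0, 0) (19, 0) (19, 23.7059)]  |A|=446.4121
4. ⊥bis P0·P3 via (16.74,15.415): [(10.3317, 23.5138) (19, 12.5588) (19, 23.7059)]  |A|=48.3131
5. ⊥bis P0·P4 via (12.745,16.69): [(13.3758, 23.5813) (13.0546, 20.0726) (19, 12.5588) (19, 23.7059)]  |A|=42.9835
6. ⊥bis P0·P5 via (11.41,36.815): [(13.3758, 23.5813) (13.0546, 20.0726) (19, 12.5588) (19, 23.7059)]  |A|=42.9835
7. canonical 4-gon: [(13.3758, 23.5813) (13.0546, 20.0726) (19, 12.5588) (19, 23.7059)]
8. shoelace: 42.9835

Area of P0's cell: 42.9835 (4 vertices)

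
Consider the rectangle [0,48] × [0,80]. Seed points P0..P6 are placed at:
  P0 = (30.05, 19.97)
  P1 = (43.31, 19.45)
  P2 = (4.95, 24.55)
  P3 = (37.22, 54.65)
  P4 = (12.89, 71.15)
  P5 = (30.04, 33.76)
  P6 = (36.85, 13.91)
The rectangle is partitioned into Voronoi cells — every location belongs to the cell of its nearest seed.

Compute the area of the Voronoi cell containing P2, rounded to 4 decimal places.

1. box [0,48]×[0,80]: [(0, 0) (48, 0) (48, 80) (0, 80)]
2. ⊥bis P2·P0 via (17.5,22.26): [(0, 0) (13.4382, 0) (28.0358, 80) (0, 80)]  |A|=1658.9616
3. ⊥bis P2·P1 via (24.13,22): [(0, 0) (13.4382, 0) (28.0358, 80) (0, 80)]  |A|=1658.9616
4. ⊥bis P2·P3 via (21.085,39.6): [(0, 62.2051) (0, 0) (13.4382, 0) (20.7329, 39.9775)]  |A|=913.4591
5. ⊥bis P2·P4 via (8.92,47.85): [(14.2344, 46.9445) (0, 49.3698) (0, 0) (13.4382, 0) (20.7329, 39.9775)]  |A|=822.1083
6. ⊥bis P2·P5 via (17.495,29.155): [(10.7467, 47.5388) (0, 49.3698) (0, 0) (13.4382, 0) (18.3387, 26.8565)]  |A|=737.3241
7. ⊥bis P2·P6 via (20.9,19.23): [(10.7467, 47.5388) (0, 49.3698) (0, 0) (13.4382, 0) (18.3387, 26.8565)]  |A|=737.3241
8. canonical 5-gon: [(10.7467, 47.5388) (0, 49.3698) (0, 0) (13.4382, 0) (18.3387, 26.8565)]
9. shoelace: 737.3241

Area of P2's cell: 737.3241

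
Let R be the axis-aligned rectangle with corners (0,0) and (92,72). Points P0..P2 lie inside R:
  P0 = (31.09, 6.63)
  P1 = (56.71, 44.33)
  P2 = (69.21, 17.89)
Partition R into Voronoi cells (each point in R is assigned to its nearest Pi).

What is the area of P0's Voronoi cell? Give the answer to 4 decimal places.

1. box [0,92]×[0,72]: [(0, 0) (92, 0) (92, 72) (0, 72)]
2. ⊥bis P0·P1 via (43.9,25.48): [(0, 55.3134) (0, 0) (81.394, 0)]  |A|=2251.0879
3. ⊥bis P0·P2 via (50.15,12.26): [(46.834, 23.4861) (0, 55.3134) (0, 0) (53.7714, 0)]  |A|=1926.7139
4. canonical 4-gon: [(46.834, 23.4861) (0, 55.3134) (0, 0) (53.7714, 0)]
5. shoelace: 1926.7139

Area of P0's cell: 1926.7139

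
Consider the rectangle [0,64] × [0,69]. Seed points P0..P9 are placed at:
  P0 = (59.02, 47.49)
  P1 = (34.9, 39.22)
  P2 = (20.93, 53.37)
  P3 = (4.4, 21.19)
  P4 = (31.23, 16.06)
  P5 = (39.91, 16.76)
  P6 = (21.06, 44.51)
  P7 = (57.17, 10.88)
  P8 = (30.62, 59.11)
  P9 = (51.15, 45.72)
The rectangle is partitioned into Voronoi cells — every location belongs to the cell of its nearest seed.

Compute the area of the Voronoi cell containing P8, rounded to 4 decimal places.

Area of P8's cell: 415.0827

1. box [0,64]×[0,69]: [(0, 0) (64, 0) (64, 69) (0, 69)]
2. ⊥bis P8·P0 via (44.82,53.3): [(0, 0) (23.012, 0) (51.2437, 69) (0, 69)]  |A|=2561.8242
3. ⊥bis P8·P1 via (32.76,49.165): [(0, 42.1156) (44.1291, 51.6114) (51.2437, 69) (0, 69)]  |A|=1038.7199
4. ⊥bis P8·P2 via (25.775,56.24): [(30.2819, 48.6317) (44.1291, 51.6114) (51.2437, 69) (18.2164, 69)]  |A|=446.1464
5. ⊥bis P8·P3 via (17.51,40.15): [(30.2819, 48.6317) (44.1291, 51.6114) (51.2437, 69) (18.2164, 69)]  |A|=446.1464
6. ⊥bis P8·P4 via (30.925,37.585): [(30.2819, 48.6317) (44.1291, 51.6114) (51.2437, 69) (18.2164, 69)]  |A|=446.1464
7. ⊥bis P8·P5 via (35.265,37.935): [(30.2819, 48.6317) (44.1291, 51.6114) (51.2437, 69) (18.2164, 69)]  |A|=446.1464
8. ⊥bis P8·P6 via (25.84,51.81): [(30.0208, 49.0724) (30.5919, 48.6985) (44.1291, 51.6114) (51.2437, 69) (18.2164, 69)]  |A|=446.0694
9. ⊥bis P8·P7 via (43.895,34.995): [(30.0208, 49.0724) (30.5919, 48.6985) (44.1291, 51.6114) (51.2437, 69) (18.2164, 69)]  |A|=446.0694
10. ⊥bis P8·P9 via (40.885,52.415): [(30.0208, 49.0724) (30.5919, 48.6985) (39.7457, 50.6682) (50.4723, 67.1146) (51.2437, 69) (18.2164, 69)]  |A|=415.0827
11. canonical 6-gon: [(30.0208, 49.0724) (30.5919, 48.6985) (39.7457, 50.6682) (50.4723, 67.1146) (51.2437, 69) (18.2164, 69)]
12. shoelace: 415.0827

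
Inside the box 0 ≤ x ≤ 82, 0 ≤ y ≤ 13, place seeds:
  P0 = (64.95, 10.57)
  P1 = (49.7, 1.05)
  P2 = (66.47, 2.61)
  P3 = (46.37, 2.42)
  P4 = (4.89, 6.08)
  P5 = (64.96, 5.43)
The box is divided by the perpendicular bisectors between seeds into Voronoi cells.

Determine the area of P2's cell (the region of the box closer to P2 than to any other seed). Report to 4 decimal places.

Area of P2's cell: 138.1508

1. box [0,82]×[0,13]: [(0, 0) (82, 0) (82, 13) (0, 13)]
2. ⊥bis P2·P0 via (65.71,6.59): [(31.1992, 0) (82, 0) (82, 9.7007)]  |A|=246.4004
3. ⊥bis P2·P1 via (58.085,1.83): [(57.783, 5.0763) (58.2552, 0) (82, 0) (82, 9.7007)]  |A|=177.7281
4. ⊥bis P2·P3 via (56.42,2.515): [(57.783, 5.0763) (58.2552, 0) (82, 0) (82, 9.7007)]  |A|=177.7281
5. ⊥bis P2·P4 via (35.68,4.345): [(57.783, 5.0763) (58.2552, 0) (82, 0) (82, 9.7007)]  |A|=177.7281
6. ⊥bis P2·P5 via (65.715,4.02): [(73.1777, 8.016) (58.253, 0.0244) (58.2552, 0) (82, 0) (82, 9.7007)]  |A|=138.1508
7. canonical 5-gon: [(73.1777, 8.016) (58.253, 0.0244) (58.2552, 0) (82, 0) (82, 9.7007)]
8. shoelace: 138.1508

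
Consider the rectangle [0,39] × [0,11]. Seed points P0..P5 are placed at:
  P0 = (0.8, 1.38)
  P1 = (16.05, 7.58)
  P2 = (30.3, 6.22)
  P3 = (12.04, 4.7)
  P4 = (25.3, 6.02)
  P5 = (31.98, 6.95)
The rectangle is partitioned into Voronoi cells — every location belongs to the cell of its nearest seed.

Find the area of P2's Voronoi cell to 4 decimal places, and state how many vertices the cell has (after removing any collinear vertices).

Area of P2's cell: 41.6532 (4 vertices)

1. box [0,39]×[0,11]: [(0, 0) (39, 0) (39, 11) (0, 11)]
2. ⊥bis P2·P0 via (15.55,3.8): [(16.1735, 0) (39, 0) (39, 11) (14.3687, 11)]  |A|=261.0181
3. ⊥bis P2·P1 via (23.175,6.9): [(22.5165, 0) (39, 0) (39, 11) (23.5663, 11)]  |A|=175.5448
4. ⊥bis P2·P3 via (21.17,5.46): [(22.5165, 0) (39, 0) (39, 11) (23.5663, 11)]  |A|=175.5448
5. ⊥bis P2·P4 via (27.8,6.12): [(28.0448, 0) (39, 0) (39, 11) (27.6048, 11)]  |A|=122.9272
6. ⊥bis P2·P5 via (31.14,6.585): [(28.0448, 0) (34.0013, 0) (29.2216, 11) (27.6048, 11)]  |A|=41.6532
7. canonical 4-gon: [(28.0448, 0) (34.0013, 0) (29.2216, 11) (27.6048, 11)]
8. shoelace: 41.6532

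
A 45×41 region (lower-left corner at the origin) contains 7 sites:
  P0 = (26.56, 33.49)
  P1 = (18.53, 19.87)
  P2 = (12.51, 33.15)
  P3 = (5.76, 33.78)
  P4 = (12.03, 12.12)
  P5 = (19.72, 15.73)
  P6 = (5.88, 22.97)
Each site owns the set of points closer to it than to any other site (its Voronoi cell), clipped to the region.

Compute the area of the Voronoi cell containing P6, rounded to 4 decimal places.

1. box [0,45]×[0,41]: [(0, 0) (45, 0) (45, 41) (0, 41)]
2. ⊥bis P6·P0 via (16.22,28.23): [(0, 0) (30.5807, 0) (9.7238, 41) (0, 41)]  |A|=826.2436
3. ⊥bis P6·P1 via (12.205,21.42): [(0, 0) (6.9558, 0) (14.6366, 31.3426) (9.7238, 41) (0, 41)]  |A|=456.0112
4. ⊥bis P6·P2 via (9.195,28.06): [(0, 34.0485) (0, 0) (6.9558, 0) (13.194, 25.4556)]  |A|=313.1494
5. ⊥bis P6·P3 via (5.82,28.375): [(8.6629, 28.4066) (0, 28.3104) (0, 0) (6.9558, 0) (13.194, 25.4556)]  |A|=288.2952
6. ⊥bis P6·P4 via (8.955,17.545): [(8.6629, 28.4066) (0, 28.3104) (0, 12.4691) (11.6265, 19.0592) (13.194, 25.4556)]  |A|=149.5228
7. ⊥bis P6·P5 via (12.8,19.35): [(8.6629, 28.4066) (0, 28.3104) (0, 12.4691) (11.6265, 19.0592) (13.194, 25.4556)]  |A|=149.5228
8. canonical 5-gon: [(8.6629, 28.4066) (0, 28.3104) (0, 12.4691) (11.6265, 19.0592) (13.194, 25.4556)]
9. shoelace: 149.5228

Area of P6's cell: 149.5228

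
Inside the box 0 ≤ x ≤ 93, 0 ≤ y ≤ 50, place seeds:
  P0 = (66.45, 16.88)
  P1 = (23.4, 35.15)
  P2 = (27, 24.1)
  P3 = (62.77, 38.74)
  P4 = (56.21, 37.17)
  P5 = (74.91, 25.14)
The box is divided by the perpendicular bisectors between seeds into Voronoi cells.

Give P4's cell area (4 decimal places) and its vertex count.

Area of P4's cell: 509.3561 (5 vertices)

1. box [0,93]×[0,50]: [(0, 0) (93, 0) (93, 50) (0, 50)]
2. ⊥bis P4·P0 via (61.33,27.025): [(0, 0) (7.7814, 0) (93, 43.0083) (93, 50) (0, 50)]  |A|=2817.4481
3. ⊥bis P4·P1 via (39.805,36.16): [(40.9991, 16.7644) (93, 43.0083) (93, 50) (38.9529, 50)]  |A|=1079.9321
4. ⊥bis P4·P2 via (41.605,30.635): [(39.9122, 34.4181) (46.5565, 19.5691) (93, 43.0083) (93, 50) (38.9529, 50)]  |A|=1029.3541
5. ⊥bis P4·P3 via (59.49,37.955): [(39.9122, 34.4181) (46.5565, 19.5691) (62.0223, 27.3744) (56.6073, 50) (38.9529, 50)]  |A|=509.3561
6. ⊥bis P4·P5 via (65.56,31.155): [(39.9122, 34.4181) (46.5565, 19.5691) (62.0223, 27.3744) (56.6073, 50) (38.9529, 50)]  |A|=509.3561
7. canonical 5-gon: [(39.9122, 34.4181) (46.5565, 19.5691) (62.0223, 27.3744) (56.6073, 50) (38.9529, 50)]
8. shoelace: 509.3561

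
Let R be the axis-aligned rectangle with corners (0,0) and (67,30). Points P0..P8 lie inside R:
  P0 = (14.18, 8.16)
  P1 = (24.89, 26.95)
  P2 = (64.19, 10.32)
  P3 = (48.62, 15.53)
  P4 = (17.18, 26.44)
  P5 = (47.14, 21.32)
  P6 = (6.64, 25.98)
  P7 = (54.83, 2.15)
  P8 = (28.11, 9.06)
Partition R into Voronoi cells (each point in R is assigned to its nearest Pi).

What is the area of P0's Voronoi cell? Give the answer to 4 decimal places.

1. box [0,67]×[0,30]: [(0, 0) (67, 0) (67, 30) (0, 30)]
2. ⊥bis P0·P1 via (19.535,17.555): [(0, 28.6896) (0, 0) (50.3341, 0)]  |A|=722.0337
3. ⊥bis P0·P2 via (39.185,9.24): [(39.3128, 6.282) (0, 28.6896) (0, 0) (39.5841, 0)]  |A|=688.2679
4. ⊥bis P0·P3 via (31.4,11.845): [(31.6566, 10.6459) (0, 28.6896) (0, 0) (33.9348, 0)]  |A|=634.741
5. ⊥bis P0·P4 via (15.68,17.3): [(31.6566, 10.6459) (21.7221, 16.3084) (0, 19.8733) (0, 0) (33.9348, 0)]  |A|=538.9866
6. ⊥bis P0·P5 via (30.66,14.74): [(31.6566, 10.6459) (21.7221, 16.3084) (0, 19.8733) (0, 0) (33.9348, 0)]  |A|=538.9866
7. ⊥bis P0·P6 via (10.41,17.07): [(31.6566, 10.6459) (21.7221, 16.3084) (12.2745, 17.8589) (0, 12.6653) (0, 0) (33.9348, 0)]  |A|=494.7495
8. ⊥bis P0·P7 via (34.505,5.155): [(33.8213, 0.5304) (31.6566, 10.6459) (21.7221, 16.3084) (12.2745, 17.8589) (0, 12.6653) (0, 0) (33.7428, 0)]  |A|=494.6986
9. ⊥bis P0·P8 via (21.145,8.61): [(20.6361, 16.4866) (12.2745, 17.8589) (0, 12.6653) (0, 0) (21.7013, 0)]  |A|=339.7072
10. canonical 5-gon: [(20.6361, 16.4866) (12.2745, 17.8589) (0, 12.6653) (0, 0) (21.7013, 0)]
11. shoelace: 339.7072

Area of P0's cell: 339.7072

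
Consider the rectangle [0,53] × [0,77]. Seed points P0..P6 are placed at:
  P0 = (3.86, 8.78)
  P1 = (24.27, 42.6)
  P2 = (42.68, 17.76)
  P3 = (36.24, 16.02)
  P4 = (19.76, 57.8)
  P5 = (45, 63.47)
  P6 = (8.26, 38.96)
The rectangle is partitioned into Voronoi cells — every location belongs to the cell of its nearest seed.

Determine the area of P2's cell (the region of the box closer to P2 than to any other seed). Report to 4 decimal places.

Area of P2's cell: 520.6713

1. box [0,53]×[0,77]: [(0, 0) (53, 0) (53, 77) (0, 77)]
2. ⊥bis P2·P0 via (23.27,13.27): [(26.3397, 0) (53, 0) (53, 77) (8.5277, 77)]  |A|=2738.6056
3. ⊥bis P2·P1 via (33.475,30.18): [(21.4243, 21.2487) (26.3397, 0) (53, 0) (53, 44.6508)]  |A|=988.1889
4. ⊥bis P2·P3 via (39.46,16.89): [(35.4698, 31.6584) (44.0234, 0) (53, 0) (53, 44.6508)]  |A|=533.4612
5. ⊥bis P2·P4 via (31.22,37.78): [(35.4698, 31.6584) (44.0234, 0) (53, 0) (53, 44.6508)]  |A|=533.4612
6. ⊥bis P2·P5 via (43.84,40.615): [(47.3165, 40.4386) (35.4698, 31.6584) (44.0234, 0) (53, 0) (53, 40.1501)]  |A|=520.6713
7. ⊥bis P2·P6 via (25.47,28.36): [(47.3165, 40.4386) (35.4698, 31.6584) (44.0234, 0) (53, 0) (53, 40.1501)]  |A|=520.6713
8. canonical 5-gon: [(47.3165, 40.4386) (35.4698, 31.6584) (44.0234, 0) (53, 0) (53, 40.1501)]
9. shoelace: 520.6713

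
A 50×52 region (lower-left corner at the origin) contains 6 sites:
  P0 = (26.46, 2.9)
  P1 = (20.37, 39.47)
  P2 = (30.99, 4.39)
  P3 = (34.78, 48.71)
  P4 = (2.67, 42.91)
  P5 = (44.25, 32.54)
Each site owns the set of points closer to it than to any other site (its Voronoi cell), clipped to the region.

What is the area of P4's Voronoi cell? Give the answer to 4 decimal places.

1. box [0,50]×[0,52]: [(0, 0) (50, 0) (50, 52) (0, 52)]
2. ⊥bis P4·P0 via (14.565,22.905): [(0, 14.2446) (50, 43.9747) (50, 52) (0, 52)]  |A|=1144.5167
3. ⊥bis P4·P1 via (11.52,41.19): [(0, 14.2446) (7.1041, 18.4687) (13.6209, 52) (0, 52)]  |A|=362.4727
4. ⊥bis P4·P2 via (16.83,23.65): [(0, 14.2446) (7.1041, 18.4687) (13.6209, 52) (0, 52)]  |A|=362.4727
5. ⊥bis P4·P3 via (18.725,45.81): [(0, 14.2446) (7.1041, 18.4687) (13.6209, 52) (0, 52)]  |A|=362.4727
6. ⊥bis P4·P5 via (23.46,37.725): [(0, 14.2446) (7.1041, 18.4687) (13.6209, 52) (0, 52)]  |A|=362.4727
7. canonical 4-gon: [(0, 14.2446) (7.1041, 18.4687) (13.6209, 52) (0, 52)]
8. shoelace: 362.4727

Area of P4's cell: 362.4727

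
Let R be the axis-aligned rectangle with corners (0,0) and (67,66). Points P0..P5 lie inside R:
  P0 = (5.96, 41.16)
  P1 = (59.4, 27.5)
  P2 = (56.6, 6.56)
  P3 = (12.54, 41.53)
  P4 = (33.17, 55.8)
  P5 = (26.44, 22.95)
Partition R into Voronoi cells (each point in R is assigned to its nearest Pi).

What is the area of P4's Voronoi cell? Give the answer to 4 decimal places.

Area of P4's cell: 1017.1315

1. box [0,67]×[0,66]: [(0, 0) (67, 0) (67, 66) (0, 66)]
2. ⊥bis P4·P0 via (19.565,48.48): [(45.6491, 0) (67, 0) (67, 66) (10.1386, 66)]  |A|=2581.0079
3. ⊥bis P4·P1 via (46.285,41.65): [(30.908, 27.3978) (67, 60.8498) (67, 66) (10.1386, 66)]  |A|=1190.429
4. ⊥bis P4·P2 via (44.885,31.18): [(30.908, 27.3978) (67, 60.8498) (67, 66) (10.1386, 66)]  |A|=1190.429
5. ⊥bis P4·P3 via (22.855,48.665): [(34.9649, 31.1579) (67, 60.8498) (67, 66) (10.8642, 66)]  |A|=1060.439
6. ⊥bis P4·P5 via (29.805,39.375): [(29.1945, 39.5001) (41.2915, 37.0218) (67, 60.8498) (67, 66) (10.8642, 66)]  |A|=1017.1315
7. canonical 5-gon: [(29.1945, 39.5001) (41.2915, 37.0218) (67, 60.8498) (67, 66) (10.8642, 66)]
8. shoelace: 1017.1315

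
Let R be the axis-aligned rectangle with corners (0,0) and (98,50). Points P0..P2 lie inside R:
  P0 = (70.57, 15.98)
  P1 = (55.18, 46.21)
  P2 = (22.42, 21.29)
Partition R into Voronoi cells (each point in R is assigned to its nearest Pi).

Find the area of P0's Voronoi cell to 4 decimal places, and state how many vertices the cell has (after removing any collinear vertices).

1. box [0,98]×[0,50]: [(0, 0) (98, 0) (98, 50) (0, 50)]
2. ⊥bis P0·P1 via (62.875,31.095): [(1.7963, 0) (98, 0) (98, 48.977)]  |A|=2355.8868
3. ⊥bis P0·P2 via (46.495,18.635): [(46.9765, 23.0011) (44.4399, 0) (98, 0) (98, 48.977)]  |A|=1865.4607
4. canonical 4-gon: [(46.9765, 23.0011) (44.4399, 0) (98, 0) (98, 48.977)]
5. shoelace: 1865.4607

Area of P0's cell: 1865.4607 (4 vertices)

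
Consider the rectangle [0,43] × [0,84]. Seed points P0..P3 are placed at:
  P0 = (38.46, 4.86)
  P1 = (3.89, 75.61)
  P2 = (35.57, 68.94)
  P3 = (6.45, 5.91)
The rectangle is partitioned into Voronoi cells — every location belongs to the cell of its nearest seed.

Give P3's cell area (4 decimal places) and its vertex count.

Area of P3's cell: 914.1269 (5 vertices)

1. box [0,43]×[0,84]: [(0, 0) (43, 0) (43, 84) (0, 84)]
2. ⊥bis P3·P0 via (22.455,5.385): [(0, 0) (22.2784, 0) (25.0337, 84) (0, 84)]  |A|=1987.1086
3. ⊥bis P3·P1 via (5.17,40.76): [(0, 40.5701) (0, 0) (22.2784, 0) (23.6376, 41.4383)]  |A|=941.0792
4. ⊥bis P3·P2 via (21.01,37.425): [(13.1565, 41.0533) (0, 40.5701) (0, 0) (22.2784, 0) (23.4687, 36.2891)]  |A|=914.1269
5. canonical 5-gon: [(13.1565, 41.0533) (0, 40.5701) (0, 0) (22.2784, 0) (23.4687, 36.2891)]
6. shoelace: 914.1269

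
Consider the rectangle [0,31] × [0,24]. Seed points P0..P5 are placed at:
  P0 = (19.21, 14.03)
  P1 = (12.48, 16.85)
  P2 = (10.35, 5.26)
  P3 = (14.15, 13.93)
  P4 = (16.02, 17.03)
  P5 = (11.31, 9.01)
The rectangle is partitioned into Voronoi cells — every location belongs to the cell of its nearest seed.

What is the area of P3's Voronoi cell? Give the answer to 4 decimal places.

Area of P3's cell: 25.6193

1. box [0,31]×[0,24]: [(0, 0) (31, 0) (31, 24) (0, 24)]
2. ⊥bis P3·P0 via (16.68,13.98): [(0, 0) (16.9563, 0) (16.482, 24) (0, 24)]  |A|=401.2591
3. ⊥bis P3·P1 via (13.315,15.39): [(0, 7.7749) (0, 0) (16.9563, 0) (16.6148, 17.2772)]  |A|=211.0683
4. ⊥bis P3·P2 via (12.25,9.595): [(7.1165, 11.845) (16.8061, 7.5981) (16.6148, 17.2772)]  |A|=46.4874
5. ⊥bis P3·P4 via (15.085,15.48): [(14.3002, 15.9534) (7.1165, 11.845) (16.8061, 7.5981) (16.6692, 14.5243)]  |A|=43.2654
6. ⊥bis P3·P5 via (12.73,11.47): [(14.3002, 15.9534) (9.6099, 13.271) (16.7758, 9.1346) (16.6692, 14.5243)]  |A|=25.6193
7. canonical 4-gon: [(14.3002, 15.9534) (9.6099, 13.271) (16.7758, 9.1346) (16.6692, 14.5243)]
8. shoelace: 25.6193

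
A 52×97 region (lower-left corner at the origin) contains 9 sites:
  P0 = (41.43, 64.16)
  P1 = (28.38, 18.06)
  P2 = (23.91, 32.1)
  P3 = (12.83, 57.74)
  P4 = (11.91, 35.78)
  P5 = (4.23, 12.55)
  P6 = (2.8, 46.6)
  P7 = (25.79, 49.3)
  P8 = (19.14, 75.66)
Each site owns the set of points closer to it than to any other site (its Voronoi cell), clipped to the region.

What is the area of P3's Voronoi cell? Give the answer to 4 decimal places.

Area of P3's cell: 365.4606

1. box [0,52]×[0,97]: [(0, 0) (52, 0) (52, 97) (0, 97)]
2. ⊥bis P3·P0 via (27.13,60.95): [(0, 0) (40.8118, 0) (19.0377, 97) (0, 97)]  |A|=2902.6979
3. ⊥bis P3·P1 via (20.605,37.9): [(0, 29.8252) (31.3582, 42.114) (19.0377, 97) (0, 97)]  |A|=1575.691
4. ⊥bis P3·P2 via (18.37,44.92): [(0, 36.9816) (29.6355, 49.7883) (19.0377, 97) (0, 97)]  |A|=1338.7387
5. ⊥bis P3·P4 via (12.37,46.76): [(0, 47.2782) (21.7213, 46.3682) (29.6355, 49.7883) (19.0377, 97) (0, 97)]  |A|=1226.9108
6. ⊥bis P3·P5 via (8.53,35.145): [(0, 47.2782) (21.7213, 46.3682) (29.6355, 49.7883) (19.0377, 97) (0, 97)]  |A|=1226.9108
7. ⊥bis P3·P6 via (7.815,52.17): [(0, 59.2063) (13.8947, 46.6961) (21.7213, 46.3682) (29.6355, 49.7883) (19.0377, 97) (0, 97)]  |A|=1144.0426
8. ⊥bis P3·P7 via (19.31,53.52): [(0, 59.2063) (13.8947, 46.6961) (14.8403, 46.6565) (26.3658, 64.3545) (19.0377, 97) (0, 97)]  |A|=1018.2595
9. ⊥bis P3·P8 via (15.985,66.7): [(0, 72.3286) (0, 59.2063) (13.8947, 46.6961) (14.8403, 46.6565) (25.6719, 63.289)]  |A|=365.4606
10. canonical 5-gon: [(0, 72.3286) (0, 59.2063) (13.8947, 46.6961) (14.8403, 46.6565) (25.6719, 63.289)]
11. shoelace: 365.4606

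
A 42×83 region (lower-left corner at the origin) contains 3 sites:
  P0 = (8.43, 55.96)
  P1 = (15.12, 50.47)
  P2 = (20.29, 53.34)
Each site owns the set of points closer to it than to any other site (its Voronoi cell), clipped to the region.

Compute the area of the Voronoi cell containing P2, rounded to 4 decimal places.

1. box [0,42]×[0,83]: [(0, 0) (42, 0) (42, 83) (0, 83)]
2. ⊥bis P2·P0 via (14.36,54.65): [(2.2872, 0) (42, 0) (42, 83) (20.6228, 83)]  |A|=2535.2329
3. ⊥bis P2·P1 via (17.705,51.905): [(14.8784, 56.9968) (42, 8.1401) (42, 83) (20.6228, 83)]  |A|=1293.0965
4. canonical 4-gon: [(14.8784, 56.9968) (42, 8.1401) (42, 83) (20.6228, 83)]
5. shoelace: 1293.0965

Area of P2's cell: 1293.0965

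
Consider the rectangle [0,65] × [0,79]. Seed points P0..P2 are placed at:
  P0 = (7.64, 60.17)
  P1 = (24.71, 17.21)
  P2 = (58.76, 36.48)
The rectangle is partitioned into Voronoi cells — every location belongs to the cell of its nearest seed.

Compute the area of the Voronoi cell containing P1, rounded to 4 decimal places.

Area of P1's cell: 1784.6406

1. box [0,65]×[0,79]: [(0, 0) (65, 0) (65, 79) (0, 79)]
2. ⊥bis P1·P0 via (16.175,38.69): [(0, 32.2629) (0, 0) (65, 0) (65, 58.0904)]  |A|=2936.4842
3. ⊥bis P1·P2 via (41.735,26.845): [(31.5697, 44.807) (0, 32.2629) (0, 0) (56.9275, 0)]  |A|=1784.6406
4. canonical 4-gon: [(31.5697, 44.807) (0, 32.2629) (0, 0) (56.9275, 0)]
5. shoelace: 1784.6406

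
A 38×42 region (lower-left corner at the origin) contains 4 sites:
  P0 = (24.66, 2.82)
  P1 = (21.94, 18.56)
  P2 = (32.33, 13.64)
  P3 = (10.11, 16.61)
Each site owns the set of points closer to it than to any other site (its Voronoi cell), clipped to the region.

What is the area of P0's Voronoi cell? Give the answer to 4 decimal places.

Area of P0's cell: 202.6100

1. box [0,38]×[0,42]: [(0, 0) (38, 0) (38, 42) (0, 42)]
2. ⊥bis P0·P1 via (23.3,10.69): [(0, 6.6636) (0, 0) (38, 0) (38, 13.2303)]  |A|=377.9832
3. ⊥bis P0·P2 via (28.495,8.23): [(24.6867, 10.9296) (0, 6.6636) (0, 0) (38, 0) (38, 1.4922)]  |A|=299.8464
4. ⊥bis P0·P3 via (17.385,9.715): [(24.6867, 10.9296) (17.3315, 9.6586) (8.1775, 0) (38, 0) (38, 1.4922)]  |A|=202.61
5. canonical 5-gon: [(24.6867, 10.9296) (17.3315, 9.6586) (8.1775, 0) (38, 0) (38, 1.4922)]
6. shoelace: 202.61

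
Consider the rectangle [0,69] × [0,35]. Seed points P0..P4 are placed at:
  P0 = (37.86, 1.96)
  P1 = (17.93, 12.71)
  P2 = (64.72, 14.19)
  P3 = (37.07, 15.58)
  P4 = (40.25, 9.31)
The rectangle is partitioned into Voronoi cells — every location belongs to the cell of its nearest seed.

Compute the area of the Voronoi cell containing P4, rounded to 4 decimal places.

1. box [0,69]×[0,35]: [(0, 0) (69, 0) (69, 35) (0, 35)]
2. ⊥bis P4·P0 via (39.055,5.635): [(0, 18.3345) (56.3844, 0) (69, 0) (69, 35) (0, 35)]  |A|=1898.1097
3. ⊥bis P4·P1 via (29.09,11.01): [(28.7802, 8.9761) (56.3844, 0) (69, 0) (69, 35) (32.7444, 35)]  |A|=1232.223
4. ⊥bis P4·P2 via (52.485,11.75): [(28.7802, 8.9761) (54.7204, 0.5411) (47.8483, 35) (32.7444, 35)]  |A|=614.4842
5. ⊥bis P4·P3 via (38.66,12.445): [(30.6326, 8.3737) (54.7204, 0.5411) (51.0892, 18.7488)]  |A|=205.071
6. canonical 3-gon: [(30.6326, 8.3737) (54.7204, 0.5411) (51.0892, 18.7488)]
7. shoelace: 205.071

Area of P4's cell: 205.0710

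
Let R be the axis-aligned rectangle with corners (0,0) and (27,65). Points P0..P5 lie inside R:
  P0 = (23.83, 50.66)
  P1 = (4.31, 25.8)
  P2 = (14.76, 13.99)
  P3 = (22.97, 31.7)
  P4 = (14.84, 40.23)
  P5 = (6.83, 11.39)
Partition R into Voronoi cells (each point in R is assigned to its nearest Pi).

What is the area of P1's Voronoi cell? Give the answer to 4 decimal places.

1. box [0,27]×[0,65]: [(0, 0) (27, 0) (27, 65) (0, 65)]
2. ⊥bis P1·P0 via (14.07,38.23): [(0, 49.2777) (0, 0) (27, 0) (27, 28.0774)]  |A|=1044.2942
3. ⊥bis P1·P2 via (9.535,19.895): [(22.646, 31.4962) (0, 49.2777) (0, 11.458)]  |A|=428.2322
4. ⊥bis P1·P3 via (13.64,28.75): [(14.9303, 24.669) (9.5106, 41.81) (0, 49.2777) (0, 11.458)]  |A|=343.6048
5. ⊥bis P1·P4 via (9.575,33.015): [(14.9303, 24.669) (13.1062, 30.4382) (0, 40.0022) (0, 11.458)]  |A|=242.1697
6. ⊥bis P1·P5 via (5.57,18.595): [(8.6806, 19.139) (14.9303, 24.669) (13.1062, 30.4382) (0, 40.0022) (0, 17.6209)]  |A|=215.4209
7. canonical 5-gon: [(8.6806, 19.139) (14.9303, 24.669) (13.1062, 30.4382) (0, 40.0022) (0, 17.6209)]
8. shoelace: 215.4209

Area of P1's cell: 215.4209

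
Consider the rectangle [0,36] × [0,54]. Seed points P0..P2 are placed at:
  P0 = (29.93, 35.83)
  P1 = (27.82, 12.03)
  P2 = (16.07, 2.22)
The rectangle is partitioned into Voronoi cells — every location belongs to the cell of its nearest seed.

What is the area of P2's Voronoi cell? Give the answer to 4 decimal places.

1. box [0,36]×[0,54]: [(0, 0) (36, 0) (36, 54) (0, 54)]
2. ⊥bis P2·P0 via (23,19.025): [(0, 28.5097) (0, 0) (36, 0) (36, 13.6641)]  |A|=759.1279
3. ⊥bis P2·P1 via (21.945,7.125): [(6.2392, 25.9368) (0, 28.5097) (0, 0) (27.8936, 0)]  |A|=450.6736
4. canonical 4-gon: [(6.2392, 25.9368) (0, 28.5097) (0, 0) (27.8936, 0)]
5. shoelace: 450.6736

Area of P2's cell: 450.6736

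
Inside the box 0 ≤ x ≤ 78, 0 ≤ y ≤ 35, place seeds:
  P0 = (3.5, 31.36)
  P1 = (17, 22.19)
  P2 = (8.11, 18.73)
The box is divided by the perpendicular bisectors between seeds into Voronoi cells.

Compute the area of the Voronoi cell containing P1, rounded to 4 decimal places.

1. box [0,78]×[0,35]: [(0, 0) (78, 0) (78, 35) (0, 35)]
2. ⊥bis P1·P0 via (10.25,26.775): [(0, 11.685) (0, 0) (78, 0) (78, 35) (15.8369, 35)]  |A|=2545.3815
3. ⊥bis P1·P2 via (12.555,20.46): [(10.1529, 26.632) (20.5181, 0) (78, 0) (78, 35) (15.8369, 35)]  |A|=2212.845
4. canonical 5-gon: [(10.1529, 26.632) (20.5181, 0) (78, 0) (78, 35) (15.8369, 35)]
5. shoelace: 2212.845

Area of P1's cell: 2212.8450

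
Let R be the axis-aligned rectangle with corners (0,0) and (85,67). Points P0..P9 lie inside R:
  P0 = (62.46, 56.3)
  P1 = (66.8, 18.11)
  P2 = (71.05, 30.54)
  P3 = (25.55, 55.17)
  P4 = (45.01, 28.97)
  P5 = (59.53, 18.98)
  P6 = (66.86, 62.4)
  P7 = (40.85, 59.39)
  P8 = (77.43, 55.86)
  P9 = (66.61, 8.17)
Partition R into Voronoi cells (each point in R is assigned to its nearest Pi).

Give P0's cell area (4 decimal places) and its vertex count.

Area of P0's cell: 365.1606 (6 vertices)

1. box [0,85]×[0,67]: [(0, 0) (85, 0) (85, 67) (0, 67)]
2. ⊥bis P0·P1 via (64.63,37.205): [(0, 29.8603) (85, 39.5199) (85, 67) (0, 67)]  |A|=2746.3419
3. ⊥bis P0·P2 via (66.755,43.42): [(0, 29.8603) (39.5805, 34.3583) (85, 49.504) (85, 67) (0, 67)]  |A|=2519.6047
4. ⊥bis P0·P3 via (44.005,55.735): [(44.6081, 36.0348) (85, 49.504) (85, 67) (43.6601, 67)]  |A|=993.3956
5. ⊥bis P0·P4 via (53.735,42.635): [(44.2201, 48.7102) (57.3943, 40.2986) (85, 49.504) (85, 67) (43.6601, 67)]  |A|=911.5334
6. ⊥bis P0·P5 via (60.995,37.64): [(44.2201, 48.7102) (57.3943, 40.2986) (85, 49.504) (85, 67) (43.6601, 67)]  |A|=911.5334
7. ⊥bis P0·P6 via (64.66,59.35): [(44.2201, 48.7102) (57.3943, 40.2986) (80.4251, 47.9785) (54.0543, 67) (43.6601, 67)]  |A|=577.1949
8. ⊥bis P0·P7 via (51.655,57.845): [(49.8361, 45.1244) (57.3943, 40.2986) (80.4251, 47.9785) (54.0543, 67) (52.9641, 67)]  |A|=425.0763
9. ⊥bis P0·P8 via (69.945,56.08): [(49.8361, 45.1244) (57.3943, 40.2986) (69.6008, 44.369) (69.9294, 55.5491) (54.0543, 67) (52.9641, 67)]  |A|=365.1606
10. ⊥bis P0·P9 via (64.535,32.235): [(49.8361, 45.1244) (57.3943, 40.2986) (69.6008, 44.369) (69.9294, 55.5491) (54.0543, 67) (52.9641, 67)]  |A|=365.1606
11. canonical 6-gon: [(49.8361, 45.1244) (57.3943, 40.2986) (69.6008, 44.369) (69.9294, 55.5491) (54.0543, 67) (52.9641, 67)]
12. shoelace: 365.1606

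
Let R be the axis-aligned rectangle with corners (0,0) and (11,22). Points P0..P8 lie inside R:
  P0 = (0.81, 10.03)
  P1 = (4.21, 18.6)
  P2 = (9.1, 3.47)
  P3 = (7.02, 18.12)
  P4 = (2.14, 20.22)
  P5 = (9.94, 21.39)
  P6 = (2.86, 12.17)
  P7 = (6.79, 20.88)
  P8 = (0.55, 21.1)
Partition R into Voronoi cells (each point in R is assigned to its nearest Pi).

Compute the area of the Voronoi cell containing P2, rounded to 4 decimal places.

1. box [0,11]×[0,22]: [(0, 0) (11, 0) (11, 22) (0, 22)]
2. ⊥bis P2·P0 via (4.955,6.75): [(0, 0.4883) (0, 0) (11, 0) (11, 14.3892)]  |A|=81.826
3. ⊥bis P2·P1 via (6.655,11.035): [(8.9268, 11.7692) (0, 0.4883) (0, 0) (11, 0) (11, 12.4393)]  |A|=79.8047
4. ⊥bis P2·P3 via (8.06,10.795): [(8.168, 10.8103) (0, 0.4883) (0, 0) (11, 0) (11, 11.2124)]  |A|=77.3277
5. ⊥bis P2·P4 via (5.62,11.845): [(8.168, 10.8103) (0, 0.4883) (0, 0) (11, 0) (11, 11.2124)]  |A|=77.3277
6. ⊥bis P2·P5 via (9.52,12.43): [(8.168, 10.8103) (0, 0.4883) (0, 0) (11, 0) (11, 11.2124)]  |A|=77.3277
7. ⊥bis P2·P6 via (5.98,7.82): [(10.6382, 11.1611) (5.5677, 7.5243) (0, 0.4883) (0, 0) (11, 0) (11, 11.2124)]  |A|=73.7251
8. ⊥bis P2·P7 via (7.945,12.175): [(10.6382, 11.1611) (5.5677, 7.5243) (0, 0.4883) (0, 0) (11, 0) (11, 11.2124)]  |A|=73.7251
9. ⊥bis P2·P8 via (4.825,12.285): [(10.6382, 11.1611) (5.5677, 7.5243) (0, 0.4883) (0, 0) (11, 0) (11, 11.2124)]  |A|=73.7251
10. canonical 6-gon: [(10.6382, 11.1611) (5.5677, 7.5243) (0, 0.4883) (0, 0) (11, 0) (11, 11.2124)]
11. shoelace: 73.7251

Area of P2's cell: 73.7251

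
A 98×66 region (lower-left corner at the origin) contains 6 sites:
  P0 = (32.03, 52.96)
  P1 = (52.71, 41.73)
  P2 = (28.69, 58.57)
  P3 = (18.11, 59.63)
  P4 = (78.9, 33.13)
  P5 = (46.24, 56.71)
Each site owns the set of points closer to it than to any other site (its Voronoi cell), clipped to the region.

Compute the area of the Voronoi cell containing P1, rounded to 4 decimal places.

1. box [0,98]×[0,66]: [(0, 0) (98, 0) (98, 66) (0, 66)]
2. ⊥bis P1·P0 via (42.37,47.345): [(16.6599, 0) (98, 0) (98, 66) (52.5004, 66)]  |A|=4185.7109
3. ⊥bis P1·P2 via (40.7,50.15): [(16.6599, 0) (98, 0) (98, 66) (52.5004, 66)]  |A|=4185.7109
4. ⊥bis P1·P3 via (35.41,50.68): [(16.6599, 0) (98, 0) (98, 66) (52.5004, 66)]  |A|=4185.7109
5. ⊥bis P1·P4 via (65.805,37.43): [(16.6599, 0) (53.5141, 0) (75.1865, 66) (52.5004, 66)]  |A|=1964.8322
6. ⊥bis P1·P5 via (49.475,49.22): [(41.5231, 45.7855) (16.6599, 0) (53.5141, 0) (73.0151, 59.3872)]  |A|=1646.18
7. canonical 4-gon: [(41.5231, 45.7855) (16.6599, 0) (53.5141, 0) (73.0151, 59.3872)]
8. shoelace: 1646.18

Area of P1's cell: 1646.1800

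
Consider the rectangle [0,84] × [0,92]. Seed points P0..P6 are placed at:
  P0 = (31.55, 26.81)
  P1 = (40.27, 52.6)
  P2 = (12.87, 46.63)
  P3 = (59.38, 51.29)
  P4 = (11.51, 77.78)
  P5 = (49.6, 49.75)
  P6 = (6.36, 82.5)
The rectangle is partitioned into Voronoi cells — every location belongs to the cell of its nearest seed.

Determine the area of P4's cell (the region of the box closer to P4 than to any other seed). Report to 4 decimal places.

1. box [0,84]×[0,92]: [(0, 0) (84, 0) (84, 92) (0, 92)]
2. ⊥bis P4·P0 via (21.53,52.295): [(0, 43.83) (84, 76.8565) (84, 92) (0, 92)]  |A|=2659.1678
3. ⊥bis P4·P1 via (25.89,65.19): [(0, 43.83) (10.9625, 48.1401) (49.3627, 92) (0, 92)]  |A|=1346.5526
4. ⊥bis P4·P2 via (12.19,62.205): [(0, 61.6728) (23.7172, 62.7083) (49.3627, 92) (0, 92)]  |A|=1082.598
5. ⊥bis P4·P3 via (35.445,64.535): [(0, 61.6728) (23.7172, 62.7083) (49.3627, 92) (0, 92)]  |A|=1082.598
6. ⊥bis P4·P5 via (30.555,63.765): [(0, 61.6728) (23.7172, 62.7083) (49.3627, 92) (0, 92)]  |A|=1082.598
7. ⊥bis P4·P6 via (8.935,80.14): [(0, 70.391) (0, 61.6728) (23.7172, 62.7083) (49.3627, 92) (19.8047, 92)]  |A|=868.6177
8. canonical 5-gon: [(0, 70.391) (0, 61.6728) (23.7172, 62.7083) (49.3627, 92) (19.8047, 92)]
9. shoelace: 868.6177

Area of P4's cell: 868.6177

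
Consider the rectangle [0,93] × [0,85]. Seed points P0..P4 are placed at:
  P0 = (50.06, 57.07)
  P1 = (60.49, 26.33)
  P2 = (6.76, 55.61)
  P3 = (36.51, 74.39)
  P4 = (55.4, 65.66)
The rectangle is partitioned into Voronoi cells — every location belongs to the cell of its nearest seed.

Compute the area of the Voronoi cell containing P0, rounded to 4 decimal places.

1. box [0,93]×[0,85]: [(0, 0) (93, 0) (93, 85) (0, 85)]
2. ⊥bis P0·P1 via (55.275,41.7): [(0, 22.9453) (93, 54.5) (93, 85) (0, 85)]  |A|=4303.7921
3. ⊥bis P0·P2 via (28.41,56.34): [(29.2019, 32.8535) (93, 54.5) (93, 85) (27.4436, 85)]  |A|=2682.1892
4. ⊥bis P0·P3 via (43.285,65.73): [(28.4838, 54.1506) (29.2019, 32.8535) (93, 54.5) (93, 85) (67.9165, 85)]  |A|=2057.9071
5. ⊥bis P0·P4 via (52.73,61.365): [(44.358, 66.5695) (28.4838, 54.1506) (29.2019, 32.8535) (74.0927, 48.0848)]  |A|=814.8411
6. canonical 4-gon: [(44.358, 66.5695) (28.4838, 54.1506) (29.2019, 32.8535) (74.0927, 48.0848)]
7. shoelace: 814.8411

Area of P0's cell: 814.8411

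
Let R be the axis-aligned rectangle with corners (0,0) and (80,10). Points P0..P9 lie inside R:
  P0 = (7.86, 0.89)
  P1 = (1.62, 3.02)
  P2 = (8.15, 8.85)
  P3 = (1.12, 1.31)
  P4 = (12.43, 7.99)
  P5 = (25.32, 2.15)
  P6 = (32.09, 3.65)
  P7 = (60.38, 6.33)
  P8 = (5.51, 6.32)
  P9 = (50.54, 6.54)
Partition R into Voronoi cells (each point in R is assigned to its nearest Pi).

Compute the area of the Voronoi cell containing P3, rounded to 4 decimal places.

1. box [0,80]×[0,10]: [(0, 0) (80, 0) (80, 10) (0, 10)]
2. ⊥bis P3·P0 via (4.49,1.1): [(0, 0) (4.4215, 0) (5.0446, 10) (0, 10)]  |A|=47.3303
3. ⊥bis P3·P1 via (1.37,2.165): [(0, 2.5656) (0, 0) (4.4215, 0) (4.4993, 1.25)]  |A|=8.5351
4. ⊥bis P3·P2 via (4.635,5.08): [(0, 2.5656) (0, 0) (4.4215, 0) (4.4993, 1.25)]  |A|=8.5351
5. ⊥bis P3·P4 via (6.775,4.65): [(0, 2.5656) (0, 0) (4.4215, 0) (4.4993, 1.25)]  |A|=8.5351
6. ⊥bis P3·P5 via (13.22,1.73): [(0, 2.5656) (0, 0) (4.4215, 0) (4.4993, 1.25)]  |A|=8.5351
7. ⊥bis P3·P6 via (16.605,2.48): [(0, 2.5656) (0, 0) (4.4215, 0) (4.4993, 1.25)]  |A|=8.5351
8. ⊥bis P3·P7 via (30.75,3.82): [(0, 2.5656) (0, 0) (4.4215, 0) (4.4993, 1.25)]  |A|=8.5351
9. ⊥bis P3·P8 via (3.315,3.815): [(0, 2.5656) (0, 0) (4.4215, 0) (4.4993, 1.25)]  |A|=8.5351
10. ⊥bis P3·P9 via (25.83,3.925): [(0, 2.5656) (0, 0) (4.4215, 0) (4.4993, 1.25)]  |A|=8.5351
11. canonical 4-gon: [(0, 2.5656) (0, 0) (4.4215, 0) (4.4993, 1.25)]
12. shoelace: 8.5351

Area of P3's cell: 8.5351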